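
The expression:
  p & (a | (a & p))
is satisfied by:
  {a: True, p: True}


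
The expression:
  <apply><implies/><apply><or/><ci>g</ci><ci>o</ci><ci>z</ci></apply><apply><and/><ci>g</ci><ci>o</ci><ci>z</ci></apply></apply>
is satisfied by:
  {z: False, o: False, g: False}
  {o: True, g: True, z: True}


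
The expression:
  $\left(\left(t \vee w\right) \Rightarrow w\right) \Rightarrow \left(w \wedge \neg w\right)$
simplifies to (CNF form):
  $t \wedge \neg w$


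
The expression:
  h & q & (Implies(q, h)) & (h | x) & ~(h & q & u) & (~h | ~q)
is never true.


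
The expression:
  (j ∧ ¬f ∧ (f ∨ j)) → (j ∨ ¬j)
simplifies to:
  True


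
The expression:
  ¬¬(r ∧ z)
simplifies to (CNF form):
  r ∧ z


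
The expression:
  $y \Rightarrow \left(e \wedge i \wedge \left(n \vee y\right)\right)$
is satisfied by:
  {i: True, e: True, y: False}
  {i: True, e: False, y: False}
  {e: True, i: False, y: False}
  {i: False, e: False, y: False}
  {i: True, y: True, e: True}


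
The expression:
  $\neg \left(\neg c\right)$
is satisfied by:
  {c: True}


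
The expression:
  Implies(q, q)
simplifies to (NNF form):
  True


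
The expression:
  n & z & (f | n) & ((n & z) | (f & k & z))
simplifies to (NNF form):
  n & z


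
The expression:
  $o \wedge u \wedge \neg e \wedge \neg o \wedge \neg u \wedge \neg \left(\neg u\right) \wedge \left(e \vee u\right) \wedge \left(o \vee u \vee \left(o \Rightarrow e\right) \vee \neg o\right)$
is never true.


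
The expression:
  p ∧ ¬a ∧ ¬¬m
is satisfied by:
  {m: True, p: True, a: False}


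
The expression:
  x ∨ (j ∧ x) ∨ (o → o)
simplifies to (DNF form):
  True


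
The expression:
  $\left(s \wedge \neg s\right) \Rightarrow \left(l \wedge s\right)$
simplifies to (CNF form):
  $\text{True}$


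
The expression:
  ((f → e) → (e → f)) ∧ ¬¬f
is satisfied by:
  {f: True}


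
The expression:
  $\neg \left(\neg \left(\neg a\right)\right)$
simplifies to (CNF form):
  $\neg a$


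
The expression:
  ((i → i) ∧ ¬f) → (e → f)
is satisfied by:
  {f: True, e: False}
  {e: False, f: False}
  {e: True, f: True}


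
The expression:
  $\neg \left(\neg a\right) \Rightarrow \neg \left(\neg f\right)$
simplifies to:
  $f \vee \neg a$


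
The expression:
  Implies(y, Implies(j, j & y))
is always true.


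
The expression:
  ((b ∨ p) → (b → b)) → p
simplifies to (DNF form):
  p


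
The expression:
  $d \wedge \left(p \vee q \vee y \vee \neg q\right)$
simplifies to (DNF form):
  $d$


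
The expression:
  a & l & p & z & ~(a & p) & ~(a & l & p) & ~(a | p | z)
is never true.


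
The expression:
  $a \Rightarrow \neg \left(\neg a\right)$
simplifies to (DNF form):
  $\text{True}$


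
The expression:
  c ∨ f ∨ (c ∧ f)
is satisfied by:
  {c: True, f: True}
  {c: True, f: False}
  {f: True, c: False}


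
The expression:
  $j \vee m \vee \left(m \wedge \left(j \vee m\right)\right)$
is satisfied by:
  {m: True, j: True}
  {m: True, j: False}
  {j: True, m: False}


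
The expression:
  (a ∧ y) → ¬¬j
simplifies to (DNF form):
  j ∨ ¬a ∨ ¬y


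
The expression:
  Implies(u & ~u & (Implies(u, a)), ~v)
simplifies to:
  True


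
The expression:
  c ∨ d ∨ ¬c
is always true.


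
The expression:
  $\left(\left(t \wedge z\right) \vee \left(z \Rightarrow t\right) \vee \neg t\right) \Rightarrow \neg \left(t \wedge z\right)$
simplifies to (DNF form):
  $\neg t \vee \neg z$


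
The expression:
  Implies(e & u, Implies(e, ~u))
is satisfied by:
  {u: False, e: False}
  {e: True, u: False}
  {u: True, e: False}


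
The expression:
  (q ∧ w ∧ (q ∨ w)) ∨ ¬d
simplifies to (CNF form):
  (q ∨ ¬d) ∧ (w ∨ ¬d)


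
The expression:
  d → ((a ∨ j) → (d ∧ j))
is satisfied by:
  {j: True, d: False, a: False}
  {j: False, d: False, a: False}
  {a: True, j: True, d: False}
  {a: True, j: False, d: False}
  {d: True, j: True, a: False}
  {d: True, j: False, a: False}
  {d: True, a: True, j: True}


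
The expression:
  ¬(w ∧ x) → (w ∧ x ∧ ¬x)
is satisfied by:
  {w: True, x: True}


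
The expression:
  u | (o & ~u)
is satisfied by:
  {o: True, u: True}
  {o: True, u: False}
  {u: True, o: False}


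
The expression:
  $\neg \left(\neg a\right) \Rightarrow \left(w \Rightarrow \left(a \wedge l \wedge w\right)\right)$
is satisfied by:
  {l: True, w: False, a: False}
  {w: False, a: False, l: False}
  {a: True, l: True, w: False}
  {a: True, w: False, l: False}
  {l: True, w: True, a: False}
  {w: True, l: False, a: False}
  {a: True, w: True, l: True}


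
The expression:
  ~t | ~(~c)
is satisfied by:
  {c: True, t: False}
  {t: False, c: False}
  {t: True, c: True}


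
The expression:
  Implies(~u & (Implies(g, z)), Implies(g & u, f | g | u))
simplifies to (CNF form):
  True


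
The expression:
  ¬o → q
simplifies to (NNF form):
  o ∨ q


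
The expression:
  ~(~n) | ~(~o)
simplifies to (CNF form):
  n | o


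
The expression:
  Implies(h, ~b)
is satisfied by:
  {h: False, b: False}
  {b: True, h: False}
  {h: True, b: False}


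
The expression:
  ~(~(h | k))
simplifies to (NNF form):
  h | k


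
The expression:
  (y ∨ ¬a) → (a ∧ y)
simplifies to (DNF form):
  a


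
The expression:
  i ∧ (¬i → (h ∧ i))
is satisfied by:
  {i: True}


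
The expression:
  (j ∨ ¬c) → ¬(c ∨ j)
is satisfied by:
  {j: False}


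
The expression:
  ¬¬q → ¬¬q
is always true.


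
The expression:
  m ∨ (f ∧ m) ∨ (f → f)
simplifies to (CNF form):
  True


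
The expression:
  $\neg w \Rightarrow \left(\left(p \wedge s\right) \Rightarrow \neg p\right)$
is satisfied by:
  {w: True, s: False, p: False}
  {s: False, p: False, w: False}
  {p: True, w: True, s: False}
  {p: True, s: False, w: False}
  {w: True, s: True, p: False}
  {s: True, w: False, p: False}
  {p: True, s: True, w: True}


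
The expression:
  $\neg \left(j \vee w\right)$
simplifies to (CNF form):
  $\neg j \wedge \neg w$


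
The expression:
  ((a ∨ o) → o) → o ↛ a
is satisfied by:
  {a: True, o: False}
  {o: True, a: False}


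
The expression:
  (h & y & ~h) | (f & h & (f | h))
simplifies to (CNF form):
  f & h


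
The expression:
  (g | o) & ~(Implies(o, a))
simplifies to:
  o & ~a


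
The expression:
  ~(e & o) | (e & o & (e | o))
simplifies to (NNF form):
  True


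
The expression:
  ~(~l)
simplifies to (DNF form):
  l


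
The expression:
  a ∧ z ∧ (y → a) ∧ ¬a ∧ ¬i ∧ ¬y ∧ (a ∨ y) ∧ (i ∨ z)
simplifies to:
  False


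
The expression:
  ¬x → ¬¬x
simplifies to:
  x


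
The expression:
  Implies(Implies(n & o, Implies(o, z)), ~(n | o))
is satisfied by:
  {z: False, o: False, n: False}
  {z: True, o: False, n: False}
  {n: True, o: True, z: False}


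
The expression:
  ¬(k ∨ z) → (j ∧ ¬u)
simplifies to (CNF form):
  (j ∨ k ∨ z) ∧ (k ∨ z ∨ ¬u)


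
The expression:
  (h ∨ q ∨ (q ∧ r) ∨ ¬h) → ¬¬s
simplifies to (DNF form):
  s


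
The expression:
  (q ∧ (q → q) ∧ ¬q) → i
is always true.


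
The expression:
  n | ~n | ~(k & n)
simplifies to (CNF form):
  True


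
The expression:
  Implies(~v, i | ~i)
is always true.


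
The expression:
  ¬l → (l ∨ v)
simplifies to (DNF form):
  l ∨ v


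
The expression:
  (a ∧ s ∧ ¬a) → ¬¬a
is always true.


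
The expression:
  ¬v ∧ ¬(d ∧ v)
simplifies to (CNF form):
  ¬v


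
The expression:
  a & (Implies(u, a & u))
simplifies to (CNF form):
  a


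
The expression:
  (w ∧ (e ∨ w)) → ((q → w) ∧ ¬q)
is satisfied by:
  {w: False, q: False}
  {q: True, w: False}
  {w: True, q: False}


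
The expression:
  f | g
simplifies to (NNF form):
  f | g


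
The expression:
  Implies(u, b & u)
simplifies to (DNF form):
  b | ~u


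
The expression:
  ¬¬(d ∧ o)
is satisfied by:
  {d: True, o: True}


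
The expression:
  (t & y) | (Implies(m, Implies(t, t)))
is always true.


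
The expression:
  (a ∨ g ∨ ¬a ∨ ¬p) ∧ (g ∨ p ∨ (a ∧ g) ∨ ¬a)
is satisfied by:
  {g: True, p: True, a: False}
  {g: True, p: False, a: False}
  {p: True, g: False, a: False}
  {g: False, p: False, a: False}
  {a: True, g: True, p: True}
  {a: True, g: True, p: False}
  {a: True, p: True, g: False}


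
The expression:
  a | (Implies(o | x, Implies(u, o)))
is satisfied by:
  {a: True, o: True, u: False, x: False}
  {a: True, u: False, o: False, x: False}
  {o: True, a: False, u: False, x: False}
  {a: False, u: False, o: False, x: False}
  {x: True, a: True, o: True, u: False}
  {x: True, a: True, u: False, o: False}
  {x: True, o: True, a: False, u: False}
  {x: True, a: False, u: False, o: False}
  {a: True, u: True, o: True, x: False}
  {a: True, u: True, x: False, o: False}
  {u: True, o: True, x: False, a: False}
  {u: True, x: False, o: False, a: False}
  {a: True, u: True, x: True, o: True}
  {a: True, u: True, x: True, o: False}
  {u: True, x: True, o: True, a: False}


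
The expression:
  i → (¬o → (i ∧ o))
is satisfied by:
  {o: True, i: False}
  {i: False, o: False}
  {i: True, o: True}


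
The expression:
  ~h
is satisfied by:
  {h: False}


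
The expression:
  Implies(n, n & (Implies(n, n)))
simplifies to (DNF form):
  True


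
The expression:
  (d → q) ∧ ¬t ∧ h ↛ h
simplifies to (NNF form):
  False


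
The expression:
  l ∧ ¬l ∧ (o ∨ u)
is never true.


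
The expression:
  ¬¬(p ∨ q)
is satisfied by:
  {q: True, p: True}
  {q: True, p: False}
  {p: True, q: False}


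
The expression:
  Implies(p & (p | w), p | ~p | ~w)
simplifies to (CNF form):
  True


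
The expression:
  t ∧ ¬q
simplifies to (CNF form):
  t ∧ ¬q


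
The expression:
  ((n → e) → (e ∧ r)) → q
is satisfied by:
  {q: True, r: False, e: False, n: False}
  {n: True, q: True, r: False, e: False}
  {q: True, e: True, r: False, n: False}
  {n: True, q: True, e: True, r: False}
  {q: True, r: True, e: False, n: False}
  {q: True, n: True, r: True, e: False}
  {q: True, e: True, r: True, n: False}
  {n: True, q: True, e: True, r: True}
  {n: False, r: False, e: False, q: False}
  {e: True, n: False, r: False, q: False}
  {n: True, e: True, r: False, q: False}
  {r: True, n: False, e: False, q: False}


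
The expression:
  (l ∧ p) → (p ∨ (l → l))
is always true.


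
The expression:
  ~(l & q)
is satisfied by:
  {l: False, q: False}
  {q: True, l: False}
  {l: True, q: False}


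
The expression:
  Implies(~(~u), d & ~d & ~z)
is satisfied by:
  {u: False}


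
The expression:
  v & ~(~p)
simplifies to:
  p & v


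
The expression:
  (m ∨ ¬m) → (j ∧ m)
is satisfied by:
  {m: True, j: True}


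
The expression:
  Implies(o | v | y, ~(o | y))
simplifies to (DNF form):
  ~o & ~y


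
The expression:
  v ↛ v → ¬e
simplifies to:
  True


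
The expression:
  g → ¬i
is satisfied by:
  {g: False, i: False}
  {i: True, g: False}
  {g: True, i: False}


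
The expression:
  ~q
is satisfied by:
  {q: False}


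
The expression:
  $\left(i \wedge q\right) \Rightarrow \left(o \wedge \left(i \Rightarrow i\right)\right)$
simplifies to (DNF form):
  $o \vee \neg i \vee \neg q$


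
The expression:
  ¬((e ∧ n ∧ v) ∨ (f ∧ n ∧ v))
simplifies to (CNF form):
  (¬e ∨ ¬n ∨ ¬v) ∧ (¬f ∨ ¬n ∨ ¬v)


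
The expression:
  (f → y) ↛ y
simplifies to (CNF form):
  ¬f ∧ ¬y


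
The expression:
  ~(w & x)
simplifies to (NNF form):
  ~w | ~x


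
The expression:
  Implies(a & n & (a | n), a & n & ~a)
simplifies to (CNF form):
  ~a | ~n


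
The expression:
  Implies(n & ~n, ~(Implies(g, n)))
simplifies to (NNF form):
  True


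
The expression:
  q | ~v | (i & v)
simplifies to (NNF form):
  i | q | ~v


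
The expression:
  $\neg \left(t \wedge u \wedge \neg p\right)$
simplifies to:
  $p \vee \neg t \vee \neg u$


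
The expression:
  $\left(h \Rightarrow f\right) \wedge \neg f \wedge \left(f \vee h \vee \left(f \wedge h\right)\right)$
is never true.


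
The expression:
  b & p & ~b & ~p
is never true.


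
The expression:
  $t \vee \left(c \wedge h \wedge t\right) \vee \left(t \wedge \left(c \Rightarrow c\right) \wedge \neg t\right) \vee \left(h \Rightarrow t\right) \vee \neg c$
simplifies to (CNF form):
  $t \vee \neg c \vee \neg h$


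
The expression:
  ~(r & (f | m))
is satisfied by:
  {f: False, r: False, m: False}
  {m: True, f: False, r: False}
  {f: True, m: False, r: False}
  {m: True, f: True, r: False}
  {r: True, m: False, f: False}


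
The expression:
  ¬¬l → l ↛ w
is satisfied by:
  {l: False, w: False}
  {w: True, l: False}
  {l: True, w: False}


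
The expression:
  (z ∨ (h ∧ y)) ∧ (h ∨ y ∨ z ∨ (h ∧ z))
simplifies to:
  z ∨ (h ∧ y)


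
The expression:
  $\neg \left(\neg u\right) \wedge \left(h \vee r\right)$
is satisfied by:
  {u: True, r: True, h: True}
  {u: True, r: True, h: False}
  {u: True, h: True, r: False}


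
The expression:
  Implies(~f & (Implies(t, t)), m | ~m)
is always true.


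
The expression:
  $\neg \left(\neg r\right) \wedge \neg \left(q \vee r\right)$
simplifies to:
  $\text{False}$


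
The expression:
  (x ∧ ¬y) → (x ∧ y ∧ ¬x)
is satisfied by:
  {y: True, x: False}
  {x: False, y: False}
  {x: True, y: True}


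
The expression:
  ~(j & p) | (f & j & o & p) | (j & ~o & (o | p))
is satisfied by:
  {f: True, p: False, o: False, j: False}
  {j: False, p: False, f: False, o: False}
  {j: True, f: True, p: False, o: False}
  {j: True, p: False, f: False, o: False}
  {o: True, f: True, j: False, p: False}
  {o: True, j: False, p: False, f: False}
  {o: True, j: True, f: True, p: False}
  {o: True, j: True, p: False, f: False}
  {f: True, p: True, o: False, j: False}
  {p: True, o: False, f: False, j: False}
  {j: True, p: True, f: True, o: False}
  {j: True, p: True, o: False, f: False}
  {f: True, p: True, o: True, j: False}
  {p: True, o: True, j: False, f: False}
  {j: True, p: True, o: True, f: True}


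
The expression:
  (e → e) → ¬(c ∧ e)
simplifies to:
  ¬c ∨ ¬e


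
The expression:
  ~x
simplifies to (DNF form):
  ~x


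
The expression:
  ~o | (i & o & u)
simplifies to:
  ~o | (i & u)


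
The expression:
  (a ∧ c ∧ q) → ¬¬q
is always true.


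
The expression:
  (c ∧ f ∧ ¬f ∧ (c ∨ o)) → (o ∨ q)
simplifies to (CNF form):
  True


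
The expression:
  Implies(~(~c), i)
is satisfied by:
  {i: True, c: False}
  {c: False, i: False}
  {c: True, i: True}


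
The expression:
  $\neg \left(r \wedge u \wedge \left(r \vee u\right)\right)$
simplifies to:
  $\neg r \vee \neg u$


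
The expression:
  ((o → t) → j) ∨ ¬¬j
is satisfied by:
  {j: True, o: True, t: False}
  {j: True, o: False, t: False}
  {t: True, j: True, o: True}
  {t: True, j: True, o: False}
  {o: True, t: False, j: False}


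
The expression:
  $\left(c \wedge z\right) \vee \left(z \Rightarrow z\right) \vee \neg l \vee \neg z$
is always true.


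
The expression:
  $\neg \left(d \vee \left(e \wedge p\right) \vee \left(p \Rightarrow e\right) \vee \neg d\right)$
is never true.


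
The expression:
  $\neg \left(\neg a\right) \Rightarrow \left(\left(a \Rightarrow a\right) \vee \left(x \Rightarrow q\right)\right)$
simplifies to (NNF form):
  $\text{True}$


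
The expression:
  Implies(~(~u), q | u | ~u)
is always true.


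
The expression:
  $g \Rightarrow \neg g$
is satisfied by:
  {g: False}


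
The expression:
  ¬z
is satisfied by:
  {z: False}


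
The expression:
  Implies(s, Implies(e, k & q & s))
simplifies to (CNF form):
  (k | ~e | ~s) & (q | ~e | ~s)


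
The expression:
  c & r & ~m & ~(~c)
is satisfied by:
  {c: True, r: True, m: False}


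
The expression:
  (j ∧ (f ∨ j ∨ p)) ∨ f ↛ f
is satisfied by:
  {j: True}


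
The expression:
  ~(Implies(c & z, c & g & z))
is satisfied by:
  {c: True, z: True, g: False}


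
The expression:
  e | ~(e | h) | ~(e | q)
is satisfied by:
  {e: True, h: False, q: False}
  {h: False, q: False, e: False}
  {q: True, e: True, h: False}
  {q: True, h: False, e: False}
  {e: True, h: True, q: False}
  {h: True, e: False, q: False}
  {q: True, h: True, e: True}


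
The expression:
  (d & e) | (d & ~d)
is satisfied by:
  {e: True, d: True}


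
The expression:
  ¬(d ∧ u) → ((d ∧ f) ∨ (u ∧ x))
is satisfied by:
  {d: True, u: True, f: True, x: True}
  {d: True, u: True, f: True, x: False}
  {d: True, u: True, x: True, f: False}
  {d: True, u: True, x: False, f: False}
  {d: True, f: True, x: True, u: False}
  {d: True, f: True, x: False, u: False}
  {u: True, x: True, f: True, d: False}
  {u: True, x: True, f: False, d: False}


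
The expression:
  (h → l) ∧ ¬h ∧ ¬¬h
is never true.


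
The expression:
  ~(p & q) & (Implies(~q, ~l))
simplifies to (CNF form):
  (q | ~l) & (q | ~q) & (~l | ~p) & (~p | ~q)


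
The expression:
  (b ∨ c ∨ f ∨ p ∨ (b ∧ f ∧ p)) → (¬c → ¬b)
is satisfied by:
  {c: True, b: False}
  {b: False, c: False}
  {b: True, c: True}


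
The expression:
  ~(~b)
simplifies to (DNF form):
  b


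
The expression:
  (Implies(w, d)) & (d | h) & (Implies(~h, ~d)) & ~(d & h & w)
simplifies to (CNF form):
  h & ~w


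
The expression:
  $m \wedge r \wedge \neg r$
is never true.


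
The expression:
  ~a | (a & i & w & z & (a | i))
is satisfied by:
  {w: True, i: True, z: True, a: False}
  {w: True, i: True, z: False, a: False}
  {w: True, z: True, i: False, a: False}
  {w: True, z: False, i: False, a: False}
  {i: True, z: True, w: False, a: False}
  {i: True, z: False, w: False, a: False}
  {z: True, w: False, i: False, a: False}
  {z: False, w: False, i: False, a: False}
  {a: True, w: True, i: True, z: True}


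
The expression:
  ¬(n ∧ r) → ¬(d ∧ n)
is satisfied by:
  {r: True, d: False, n: False}
  {d: False, n: False, r: False}
  {r: True, n: True, d: False}
  {n: True, d: False, r: False}
  {r: True, d: True, n: False}
  {d: True, r: False, n: False}
  {r: True, n: True, d: True}


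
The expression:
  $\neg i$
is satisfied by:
  {i: False}


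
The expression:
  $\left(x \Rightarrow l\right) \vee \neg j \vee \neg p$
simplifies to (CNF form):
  $l \vee \neg j \vee \neg p \vee \neg x$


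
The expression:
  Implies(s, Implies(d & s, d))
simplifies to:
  True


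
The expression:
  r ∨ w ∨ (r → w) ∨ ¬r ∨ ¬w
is always true.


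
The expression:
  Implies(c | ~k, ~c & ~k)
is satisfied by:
  {c: False}


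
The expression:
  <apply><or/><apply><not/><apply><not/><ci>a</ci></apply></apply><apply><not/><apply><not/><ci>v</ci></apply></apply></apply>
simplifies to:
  <apply><or/><ci>a</ci><ci>v</ci></apply>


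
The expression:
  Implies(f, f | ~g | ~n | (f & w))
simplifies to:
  True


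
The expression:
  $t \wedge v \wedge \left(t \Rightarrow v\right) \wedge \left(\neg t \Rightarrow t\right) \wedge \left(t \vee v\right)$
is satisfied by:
  {t: True, v: True}


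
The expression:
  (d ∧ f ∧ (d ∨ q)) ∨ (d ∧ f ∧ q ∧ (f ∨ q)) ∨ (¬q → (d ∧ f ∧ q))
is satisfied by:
  {q: True, f: True, d: True}
  {q: True, f: True, d: False}
  {q: True, d: True, f: False}
  {q: True, d: False, f: False}
  {f: True, d: True, q: False}


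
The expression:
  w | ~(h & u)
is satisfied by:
  {w: True, h: False, u: False}
  {h: False, u: False, w: False}
  {u: True, w: True, h: False}
  {u: True, h: False, w: False}
  {w: True, h: True, u: False}
  {h: True, w: False, u: False}
  {u: True, h: True, w: True}


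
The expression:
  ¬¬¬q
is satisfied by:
  {q: False}


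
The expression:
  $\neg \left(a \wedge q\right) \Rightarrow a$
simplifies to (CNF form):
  $a$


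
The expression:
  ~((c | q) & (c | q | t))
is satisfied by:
  {q: False, c: False}


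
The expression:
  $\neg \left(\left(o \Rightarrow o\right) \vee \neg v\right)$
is never true.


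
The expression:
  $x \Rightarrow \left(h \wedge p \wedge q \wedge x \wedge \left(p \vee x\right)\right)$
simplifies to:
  $\left(h \wedge p \wedge q\right) \vee \neg x$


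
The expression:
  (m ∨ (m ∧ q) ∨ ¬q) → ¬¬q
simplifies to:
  q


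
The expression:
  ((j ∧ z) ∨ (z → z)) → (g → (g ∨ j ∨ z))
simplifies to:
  True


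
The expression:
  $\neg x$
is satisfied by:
  {x: False}


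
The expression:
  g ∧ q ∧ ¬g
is never true.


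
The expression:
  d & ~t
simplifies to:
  d & ~t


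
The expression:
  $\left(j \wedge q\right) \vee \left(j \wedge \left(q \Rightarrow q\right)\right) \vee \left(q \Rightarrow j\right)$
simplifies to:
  $j \vee \neg q$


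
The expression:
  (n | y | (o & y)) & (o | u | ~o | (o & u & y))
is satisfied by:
  {n: True, y: True}
  {n: True, y: False}
  {y: True, n: False}


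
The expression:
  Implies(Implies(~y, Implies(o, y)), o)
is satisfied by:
  {o: True}


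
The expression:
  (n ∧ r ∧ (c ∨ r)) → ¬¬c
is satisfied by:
  {c: True, n: False, r: False}
  {c: False, n: False, r: False}
  {r: True, c: True, n: False}
  {r: True, c: False, n: False}
  {n: True, c: True, r: False}
  {n: True, c: False, r: False}
  {n: True, r: True, c: True}


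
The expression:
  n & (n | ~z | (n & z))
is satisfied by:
  {n: True}


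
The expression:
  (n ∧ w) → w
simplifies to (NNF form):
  True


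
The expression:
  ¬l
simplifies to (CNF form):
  ¬l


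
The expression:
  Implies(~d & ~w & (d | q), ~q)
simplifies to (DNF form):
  d | w | ~q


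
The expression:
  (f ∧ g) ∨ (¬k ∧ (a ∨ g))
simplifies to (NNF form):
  (a ∧ ¬k) ∨ (f ∧ g) ∨ (g ∧ ¬k)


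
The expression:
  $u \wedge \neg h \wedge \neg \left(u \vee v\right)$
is never true.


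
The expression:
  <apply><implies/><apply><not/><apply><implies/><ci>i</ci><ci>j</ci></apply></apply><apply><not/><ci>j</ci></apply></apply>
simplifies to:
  <true/>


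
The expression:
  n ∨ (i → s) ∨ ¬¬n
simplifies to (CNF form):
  n ∨ s ∨ ¬i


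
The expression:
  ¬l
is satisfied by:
  {l: False}


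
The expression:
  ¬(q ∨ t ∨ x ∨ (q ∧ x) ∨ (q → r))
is never true.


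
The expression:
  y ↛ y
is never true.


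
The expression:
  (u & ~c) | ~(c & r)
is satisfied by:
  {c: False, r: False}
  {r: True, c: False}
  {c: True, r: False}


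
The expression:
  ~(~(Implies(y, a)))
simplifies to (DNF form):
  a | ~y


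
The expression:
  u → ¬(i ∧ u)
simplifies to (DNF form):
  ¬i ∨ ¬u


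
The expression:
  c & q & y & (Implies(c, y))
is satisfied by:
  {c: True, y: True, q: True}


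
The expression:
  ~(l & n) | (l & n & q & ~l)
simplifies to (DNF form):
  ~l | ~n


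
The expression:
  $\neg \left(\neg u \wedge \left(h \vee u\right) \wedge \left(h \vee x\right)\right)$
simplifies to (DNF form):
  $u \vee \neg h$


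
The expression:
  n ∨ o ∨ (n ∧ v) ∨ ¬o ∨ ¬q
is always true.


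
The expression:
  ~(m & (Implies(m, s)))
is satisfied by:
  {s: False, m: False}
  {m: True, s: False}
  {s: True, m: False}


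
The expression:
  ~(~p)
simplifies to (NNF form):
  p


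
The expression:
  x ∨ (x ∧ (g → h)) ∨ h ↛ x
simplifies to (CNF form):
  h ∨ x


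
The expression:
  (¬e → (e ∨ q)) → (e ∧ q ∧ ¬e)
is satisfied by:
  {q: False, e: False}


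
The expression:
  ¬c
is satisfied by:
  {c: False}


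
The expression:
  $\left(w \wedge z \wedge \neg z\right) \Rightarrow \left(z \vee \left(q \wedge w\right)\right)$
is always true.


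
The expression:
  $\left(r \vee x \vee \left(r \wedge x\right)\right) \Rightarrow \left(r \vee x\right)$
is always true.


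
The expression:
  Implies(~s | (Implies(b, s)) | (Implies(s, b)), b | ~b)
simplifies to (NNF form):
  True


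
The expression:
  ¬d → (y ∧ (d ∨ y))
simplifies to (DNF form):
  d ∨ y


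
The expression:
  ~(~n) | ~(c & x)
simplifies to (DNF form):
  n | ~c | ~x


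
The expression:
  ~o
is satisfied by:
  {o: False}


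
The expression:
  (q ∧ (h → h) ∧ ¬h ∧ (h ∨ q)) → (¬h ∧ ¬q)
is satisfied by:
  {h: True, q: False}
  {q: False, h: False}
  {q: True, h: True}


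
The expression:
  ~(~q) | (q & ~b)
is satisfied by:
  {q: True}


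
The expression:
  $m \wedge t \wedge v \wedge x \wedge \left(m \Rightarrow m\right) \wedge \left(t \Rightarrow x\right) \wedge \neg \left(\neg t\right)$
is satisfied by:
  {t: True, m: True, x: True, v: True}


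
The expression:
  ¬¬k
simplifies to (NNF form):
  k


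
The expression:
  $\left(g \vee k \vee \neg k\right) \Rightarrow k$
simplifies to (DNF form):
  $k$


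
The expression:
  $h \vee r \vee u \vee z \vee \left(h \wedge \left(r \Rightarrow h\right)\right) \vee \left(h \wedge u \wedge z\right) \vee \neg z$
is always true.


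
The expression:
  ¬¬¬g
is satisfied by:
  {g: False}


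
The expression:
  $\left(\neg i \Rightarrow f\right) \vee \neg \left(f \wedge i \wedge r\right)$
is always true.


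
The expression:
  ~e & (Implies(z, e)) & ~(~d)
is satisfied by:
  {d: True, e: False, z: False}


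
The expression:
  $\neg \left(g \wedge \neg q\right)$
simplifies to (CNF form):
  $q \vee \neg g$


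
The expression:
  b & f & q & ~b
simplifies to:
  False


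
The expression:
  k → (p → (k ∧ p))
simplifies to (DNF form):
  True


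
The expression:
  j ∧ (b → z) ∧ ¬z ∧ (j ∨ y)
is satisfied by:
  {j: True, z: False, b: False}


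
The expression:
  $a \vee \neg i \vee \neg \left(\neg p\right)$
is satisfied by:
  {a: True, p: True, i: False}
  {a: True, p: False, i: False}
  {p: True, a: False, i: False}
  {a: False, p: False, i: False}
  {a: True, i: True, p: True}
  {a: True, i: True, p: False}
  {i: True, p: True, a: False}


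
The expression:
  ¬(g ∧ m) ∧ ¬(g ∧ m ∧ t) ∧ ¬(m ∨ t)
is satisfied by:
  {t: False, m: False}


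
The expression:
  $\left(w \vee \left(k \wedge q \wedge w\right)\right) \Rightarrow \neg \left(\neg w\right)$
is always true.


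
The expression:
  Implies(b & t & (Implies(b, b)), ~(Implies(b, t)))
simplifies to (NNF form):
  ~b | ~t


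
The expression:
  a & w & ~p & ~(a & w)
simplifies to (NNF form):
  False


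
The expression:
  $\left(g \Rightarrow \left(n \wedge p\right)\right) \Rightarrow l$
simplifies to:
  $l \vee \left(g \wedge \neg n\right) \vee \left(g \wedge \neg p\right)$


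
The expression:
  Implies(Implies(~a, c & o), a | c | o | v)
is always true.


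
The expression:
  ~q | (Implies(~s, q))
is always true.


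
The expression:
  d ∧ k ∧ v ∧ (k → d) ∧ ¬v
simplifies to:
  False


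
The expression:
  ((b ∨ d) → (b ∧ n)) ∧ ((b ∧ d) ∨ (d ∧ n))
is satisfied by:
  {b: True, d: True, n: True}


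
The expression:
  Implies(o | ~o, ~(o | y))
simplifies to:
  ~o & ~y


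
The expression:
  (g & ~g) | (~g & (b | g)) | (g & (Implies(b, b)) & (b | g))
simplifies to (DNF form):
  b | g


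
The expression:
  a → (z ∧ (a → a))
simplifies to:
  z ∨ ¬a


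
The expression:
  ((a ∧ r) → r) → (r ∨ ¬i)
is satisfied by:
  {r: True, i: False}
  {i: False, r: False}
  {i: True, r: True}


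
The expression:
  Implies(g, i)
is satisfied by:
  {i: True, g: False}
  {g: False, i: False}
  {g: True, i: True}


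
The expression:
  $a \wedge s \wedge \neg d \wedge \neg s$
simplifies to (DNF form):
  $\text{False}$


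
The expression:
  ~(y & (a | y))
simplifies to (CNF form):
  ~y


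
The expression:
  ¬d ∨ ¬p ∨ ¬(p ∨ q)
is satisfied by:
  {p: False, d: False}
  {d: True, p: False}
  {p: True, d: False}


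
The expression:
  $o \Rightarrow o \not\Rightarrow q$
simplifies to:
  $\neg o \vee \neg q$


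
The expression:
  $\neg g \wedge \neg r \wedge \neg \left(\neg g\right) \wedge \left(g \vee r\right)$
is never true.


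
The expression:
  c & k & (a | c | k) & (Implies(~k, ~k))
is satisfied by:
  {c: True, k: True}


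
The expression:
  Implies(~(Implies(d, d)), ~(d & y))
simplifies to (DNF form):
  True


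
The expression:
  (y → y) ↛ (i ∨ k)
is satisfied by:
  {i: False, k: False}


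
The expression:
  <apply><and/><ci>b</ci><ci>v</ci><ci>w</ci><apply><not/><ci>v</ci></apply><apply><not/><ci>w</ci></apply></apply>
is never true.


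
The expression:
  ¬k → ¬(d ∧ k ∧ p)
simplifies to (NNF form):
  True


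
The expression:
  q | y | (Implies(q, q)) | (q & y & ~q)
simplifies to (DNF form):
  True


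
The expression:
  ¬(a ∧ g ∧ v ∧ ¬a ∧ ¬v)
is always true.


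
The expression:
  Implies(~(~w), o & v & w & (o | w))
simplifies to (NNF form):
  ~w | (o & v)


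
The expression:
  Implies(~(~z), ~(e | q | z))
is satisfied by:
  {z: False}


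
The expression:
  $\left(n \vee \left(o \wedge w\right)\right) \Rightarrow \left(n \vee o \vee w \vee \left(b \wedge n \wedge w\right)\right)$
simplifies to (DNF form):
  $\text{True}$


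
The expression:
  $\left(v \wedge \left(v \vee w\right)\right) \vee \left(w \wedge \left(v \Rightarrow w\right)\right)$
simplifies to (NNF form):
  $v \vee w$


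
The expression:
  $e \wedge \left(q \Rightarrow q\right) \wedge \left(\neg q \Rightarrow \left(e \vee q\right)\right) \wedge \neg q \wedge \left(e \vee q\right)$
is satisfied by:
  {e: True, q: False}


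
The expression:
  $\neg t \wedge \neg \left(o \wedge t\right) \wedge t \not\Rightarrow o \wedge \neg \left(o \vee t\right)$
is never true.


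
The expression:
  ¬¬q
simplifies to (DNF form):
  q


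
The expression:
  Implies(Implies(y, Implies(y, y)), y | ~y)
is always true.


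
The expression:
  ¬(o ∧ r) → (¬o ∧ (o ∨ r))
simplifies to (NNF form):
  r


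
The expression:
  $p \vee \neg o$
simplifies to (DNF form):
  $p \vee \neg o$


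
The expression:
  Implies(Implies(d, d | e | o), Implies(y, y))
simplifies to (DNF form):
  True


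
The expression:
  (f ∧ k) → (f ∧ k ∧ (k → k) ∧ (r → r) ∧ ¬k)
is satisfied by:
  {k: False, f: False}
  {f: True, k: False}
  {k: True, f: False}


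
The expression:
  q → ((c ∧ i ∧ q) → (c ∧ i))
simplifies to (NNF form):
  True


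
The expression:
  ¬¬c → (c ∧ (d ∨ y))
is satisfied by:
  {y: True, d: True, c: False}
  {y: True, c: False, d: False}
  {d: True, c: False, y: False}
  {d: False, c: False, y: False}
  {y: True, d: True, c: True}
  {y: True, c: True, d: False}
  {d: True, c: True, y: False}


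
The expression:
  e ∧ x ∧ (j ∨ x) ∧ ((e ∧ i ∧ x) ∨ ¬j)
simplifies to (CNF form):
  e ∧ x ∧ (i ∨ ¬j)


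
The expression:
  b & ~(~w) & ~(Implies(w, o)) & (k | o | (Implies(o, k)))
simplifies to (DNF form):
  b & w & ~o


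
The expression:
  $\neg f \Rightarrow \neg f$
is always true.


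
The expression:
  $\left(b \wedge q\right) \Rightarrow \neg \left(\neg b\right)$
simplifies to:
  $\text{True}$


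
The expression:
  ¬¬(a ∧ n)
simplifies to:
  a ∧ n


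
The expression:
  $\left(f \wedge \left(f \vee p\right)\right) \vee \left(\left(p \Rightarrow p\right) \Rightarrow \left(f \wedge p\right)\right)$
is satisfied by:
  {f: True}


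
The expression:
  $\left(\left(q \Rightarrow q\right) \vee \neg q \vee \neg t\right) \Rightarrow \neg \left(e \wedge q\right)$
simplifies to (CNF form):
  $\neg e \vee \neg q$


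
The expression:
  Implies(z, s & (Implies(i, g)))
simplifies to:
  ~z | (g & s) | (s & ~i)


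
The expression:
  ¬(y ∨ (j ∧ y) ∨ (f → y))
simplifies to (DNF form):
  f ∧ ¬y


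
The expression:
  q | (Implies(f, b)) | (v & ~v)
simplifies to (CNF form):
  b | q | ~f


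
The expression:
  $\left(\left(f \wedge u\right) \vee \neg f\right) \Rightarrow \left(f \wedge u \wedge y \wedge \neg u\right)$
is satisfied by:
  {f: True, u: False}


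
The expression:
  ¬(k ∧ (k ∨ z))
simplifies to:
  ¬k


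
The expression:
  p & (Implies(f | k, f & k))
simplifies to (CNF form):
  p & (f | ~k) & (k | ~f)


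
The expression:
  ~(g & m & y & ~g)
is always true.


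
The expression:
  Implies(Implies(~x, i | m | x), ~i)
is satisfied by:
  {i: False}


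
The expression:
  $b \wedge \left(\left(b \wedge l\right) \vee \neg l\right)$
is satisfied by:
  {b: True}


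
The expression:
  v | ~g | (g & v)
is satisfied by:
  {v: True, g: False}
  {g: False, v: False}
  {g: True, v: True}


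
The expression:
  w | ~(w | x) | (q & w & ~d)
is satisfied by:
  {w: True, x: False}
  {x: False, w: False}
  {x: True, w: True}


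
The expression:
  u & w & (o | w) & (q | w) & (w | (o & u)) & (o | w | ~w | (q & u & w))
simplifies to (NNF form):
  u & w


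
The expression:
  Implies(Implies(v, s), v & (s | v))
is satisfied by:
  {v: True}


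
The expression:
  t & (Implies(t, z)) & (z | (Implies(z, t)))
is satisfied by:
  {t: True, z: True}


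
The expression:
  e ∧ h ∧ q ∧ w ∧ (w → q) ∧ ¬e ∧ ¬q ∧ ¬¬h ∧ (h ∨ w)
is never true.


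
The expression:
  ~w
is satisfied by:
  {w: False}


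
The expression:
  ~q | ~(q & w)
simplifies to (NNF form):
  ~q | ~w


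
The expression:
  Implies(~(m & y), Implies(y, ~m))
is always true.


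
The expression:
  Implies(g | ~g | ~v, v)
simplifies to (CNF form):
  v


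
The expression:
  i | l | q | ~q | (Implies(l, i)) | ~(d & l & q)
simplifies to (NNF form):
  True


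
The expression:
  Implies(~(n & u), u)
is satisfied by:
  {u: True}


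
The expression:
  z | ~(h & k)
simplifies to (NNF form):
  z | ~h | ~k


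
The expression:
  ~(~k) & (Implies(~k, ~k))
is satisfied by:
  {k: True}


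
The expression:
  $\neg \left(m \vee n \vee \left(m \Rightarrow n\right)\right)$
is never true.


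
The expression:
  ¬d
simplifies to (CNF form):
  ¬d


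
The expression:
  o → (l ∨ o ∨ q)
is always true.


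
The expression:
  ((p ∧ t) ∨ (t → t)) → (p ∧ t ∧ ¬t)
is never true.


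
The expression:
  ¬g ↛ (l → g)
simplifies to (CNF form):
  l ∧ ¬g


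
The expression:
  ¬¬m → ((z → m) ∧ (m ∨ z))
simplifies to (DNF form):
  True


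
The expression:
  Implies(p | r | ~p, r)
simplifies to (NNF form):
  r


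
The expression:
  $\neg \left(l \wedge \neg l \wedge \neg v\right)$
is always true.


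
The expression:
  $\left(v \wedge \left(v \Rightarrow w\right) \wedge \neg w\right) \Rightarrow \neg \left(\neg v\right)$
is always true.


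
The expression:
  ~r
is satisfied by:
  {r: False}


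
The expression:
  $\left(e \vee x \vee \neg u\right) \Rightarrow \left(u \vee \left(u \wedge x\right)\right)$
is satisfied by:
  {u: True}


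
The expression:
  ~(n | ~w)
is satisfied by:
  {w: True, n: False}


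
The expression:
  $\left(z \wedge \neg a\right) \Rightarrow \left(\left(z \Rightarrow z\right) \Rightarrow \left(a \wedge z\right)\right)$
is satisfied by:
  {a: True, z: False}
  {z: False, a: False}
  {z: True, a: True}


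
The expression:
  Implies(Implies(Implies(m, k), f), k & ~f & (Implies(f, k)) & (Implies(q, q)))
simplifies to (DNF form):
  (k & ~f) | (~f & ~m)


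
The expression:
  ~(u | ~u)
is never true.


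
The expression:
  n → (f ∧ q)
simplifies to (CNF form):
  (f ∨ ¬n) ∧ (q ∨ ¬n)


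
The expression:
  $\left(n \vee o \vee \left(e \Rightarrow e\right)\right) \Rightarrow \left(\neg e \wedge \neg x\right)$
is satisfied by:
  {x: False, e: False}


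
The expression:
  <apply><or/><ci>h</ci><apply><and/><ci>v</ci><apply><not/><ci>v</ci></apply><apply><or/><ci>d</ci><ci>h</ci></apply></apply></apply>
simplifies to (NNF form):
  <ci>h</ci>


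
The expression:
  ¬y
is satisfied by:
  {y: False}


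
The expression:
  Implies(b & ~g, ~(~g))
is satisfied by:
  {g: True, b: False}
  {b: False, g: False}
  {b: True, g: True}


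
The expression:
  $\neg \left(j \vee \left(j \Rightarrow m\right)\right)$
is never true.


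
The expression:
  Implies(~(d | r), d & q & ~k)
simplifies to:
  d | r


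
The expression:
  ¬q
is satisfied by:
  {q: False}


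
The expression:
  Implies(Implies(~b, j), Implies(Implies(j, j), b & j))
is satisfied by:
  {b: False, j: False}
  {j: True, b: True}


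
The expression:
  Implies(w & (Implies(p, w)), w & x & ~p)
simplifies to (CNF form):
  (x | ~w) & (~p | ~w)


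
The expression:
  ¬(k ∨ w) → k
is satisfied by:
  {k: True, w: True}
  {k: True, w: False}
  {w: True, k: False}


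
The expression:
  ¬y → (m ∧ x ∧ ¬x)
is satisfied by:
  {y: True}


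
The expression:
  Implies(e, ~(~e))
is always true.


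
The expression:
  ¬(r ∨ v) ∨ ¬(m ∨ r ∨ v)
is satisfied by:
  {v: False, r: False}


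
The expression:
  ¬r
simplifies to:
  ¬r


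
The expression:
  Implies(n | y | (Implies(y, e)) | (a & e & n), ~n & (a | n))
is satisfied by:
  {a: True, n: False}


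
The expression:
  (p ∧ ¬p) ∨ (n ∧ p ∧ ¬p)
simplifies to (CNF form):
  False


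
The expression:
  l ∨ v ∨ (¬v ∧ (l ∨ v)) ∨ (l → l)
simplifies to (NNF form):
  True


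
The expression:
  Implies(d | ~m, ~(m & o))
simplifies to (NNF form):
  ~d | ~m | ~o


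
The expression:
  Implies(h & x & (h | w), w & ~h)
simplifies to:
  ~h | ~x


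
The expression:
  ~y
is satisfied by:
  {y: False}


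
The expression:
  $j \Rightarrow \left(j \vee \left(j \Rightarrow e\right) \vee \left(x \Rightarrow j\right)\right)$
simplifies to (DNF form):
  $\text{True}$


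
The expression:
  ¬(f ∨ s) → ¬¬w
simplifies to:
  f ∨ s ∨ w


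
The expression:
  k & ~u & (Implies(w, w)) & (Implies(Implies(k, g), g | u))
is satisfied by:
  {k: True, u: False}


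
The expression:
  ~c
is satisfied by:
  {c: False}


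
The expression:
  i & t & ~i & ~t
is never true.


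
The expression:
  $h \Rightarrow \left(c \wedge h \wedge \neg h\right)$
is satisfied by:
  {h: False}
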